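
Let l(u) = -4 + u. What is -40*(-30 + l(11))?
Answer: 920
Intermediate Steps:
-40*(-30 + l(11)) = -40*(-30 + (-4 + 11)) = -40*(-30 + 7) = -40*(-23) = 920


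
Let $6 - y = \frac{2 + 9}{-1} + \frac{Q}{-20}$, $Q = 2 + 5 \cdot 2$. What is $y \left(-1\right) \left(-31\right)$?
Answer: $\frac{2728}{5} \approx 545.6$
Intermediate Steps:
$Q = 12$ ($Q = 2 + 10 = 12$)
$y = \frac{88}{5}$ ($y = 6 - \left(\frac{2 + 9}{-1} + \frac{12}{-20}\right) = 6 - \left(11 \left(-1\right) + 12 \left(- \frac{1}{20}\right)\right) = 6 - \left(-11 - \frac{3}{5}\right) = 6 - - \frac{58}{5} = 6 + \frac{58}{5} = \frac{88}{5} \approx 17.6$)
$y \left(-1\right) \left(-31\right) = \frac{88}{5} \left(-1\right) \left(-31\right) = \left(- \frac{88}{5}\right) \left(-31\right) = \frac{2728}{5}$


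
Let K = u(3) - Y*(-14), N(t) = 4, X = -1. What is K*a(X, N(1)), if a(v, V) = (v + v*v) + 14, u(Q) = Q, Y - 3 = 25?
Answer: 5530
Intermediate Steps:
Y = 28 (Y = 3 + 25 = 28)
K = 395 (K = 3 - 28*(-14) = 3 - 1*(-392) = 3 + 392 = 395)
a(v, V) = 14 + v + v² (a(v, V) = (v + v²) + 14 = 14 + v + v²)
K*a(X, N(1)) = 395*(14 - 1 + (-1)²) = 395*(14 - 1 + 1) = 395*14 = 5530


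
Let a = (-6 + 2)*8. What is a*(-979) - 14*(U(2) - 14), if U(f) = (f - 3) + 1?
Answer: 31524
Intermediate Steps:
U(f) = -2 + f (U(f) = (-3 + f) + 1 = -2 + f)
a = -32 (a = -4*8 = -32)
a*(-979) - 14*(U(2) - 14) = -32*(-979) - 14*((-2 + 2) - 14) = 31328 - 14*(0 - 14) = 31328 - 14*(-14) = 31328 + 196 = 31524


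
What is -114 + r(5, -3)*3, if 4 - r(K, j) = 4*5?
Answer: -162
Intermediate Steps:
r(K, j) = -16 (r(K, j) = 4 - 4*5 = 4 - 1*20 = 4 - 20 = -16)
-114 + r(5, -3)*3 = -114 - 16*3 = -114 - 48 = -162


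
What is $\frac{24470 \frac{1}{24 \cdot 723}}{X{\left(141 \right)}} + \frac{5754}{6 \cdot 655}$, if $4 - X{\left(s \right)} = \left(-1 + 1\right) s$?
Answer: $\frac{41295061}{22731120} \approx 1.8167$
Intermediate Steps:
$X{\left(s \right)} = 4$ ($X{\left(s \right)} = 4 - \left(-1 + 1\right) s = 4 - 0 s = 4 - 0 = 4 + 0 = 4$)
$\frac{24470 \frac{1}{24 \cdot 723}}{X{\left(141 \right)}} + \frac{5754}{6 \cdot 655} = \frac{24470 \frac{1}{24 \cdot 723}}{4} + \frac{5754}{6 \cdot 655} = \frac{24470}{17352} \cdot \frac{1}{4} + \frac{5754}{3930} = 24470 \cdot \frac{1}{17352} \cdot \frac{1}{4} + 5754 \cdot \frac{1}{3930} = \frac{12235}{8676} \cdot \frac{1}{4} + \frac{959}{655} = \frac{12235}{34704} + \frac{959}{655} = \frac{41295061}{22731120}$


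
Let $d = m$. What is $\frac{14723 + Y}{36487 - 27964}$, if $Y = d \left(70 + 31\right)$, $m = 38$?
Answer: $\frac{6187}{2841} \approx 2.1778$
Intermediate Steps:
$d = 38$
$Y = 3838$ ($Y = 38 \left(70 + 31\right) = 38 \cdot 101 = 3838$)
$\frac{14723 + Y}{36487 - 27964} = \frac{14723 + 3838}{36487 - 27964} = \frac{18561}{8523} = 18561 \cdot \frac{1}{8523} = \frac{6187}{2841}$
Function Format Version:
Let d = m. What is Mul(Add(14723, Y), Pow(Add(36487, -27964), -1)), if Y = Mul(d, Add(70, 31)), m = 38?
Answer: Rational(6187, 2841) ≈ 2.1778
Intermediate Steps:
d = 38
Y = 3838 (Y = Mul(38, Add(70, 31)) = Mul(38, 101) = 3838)
Mul(Add(14723, Y), Pow(Add(36487, -27964), -1)) = Mul(Add(14723, 3838), Pow(Add(36487, -27964), -1)) = Mul(18561, Pow(8523, -1)) = Mul(18561, Rational(1, 8523)) = Rational(6187, 2841)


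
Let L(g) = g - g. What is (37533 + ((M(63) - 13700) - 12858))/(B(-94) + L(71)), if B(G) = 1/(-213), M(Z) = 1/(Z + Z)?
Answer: -98182421/42 ≈ -2.3377e+6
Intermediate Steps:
M(Z) = 1/(2*Z)
B(G) = -1/213
L(g) = 0
(37533 + ((M(63) - 13700) - 12858))/(B(-94) + L(71)) = (37533 + (((1/2)/63 - 13700) - 12858))/(-1/213 + 0) = (37533 + (((1/2)*(1/63) - 13700) - 12858))/(-1/213) = (37533 + ((1/126 - 13700) - 12858))*(-213) = (37533 + (-1726199/126 - 12858))*(-213) = (37533 - 3346307/126)*(-213) = (1382851/126)*(-213) = -98182421/42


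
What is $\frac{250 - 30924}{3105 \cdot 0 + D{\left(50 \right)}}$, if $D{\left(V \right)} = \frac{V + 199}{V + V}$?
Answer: $- \frac{3067400}{249} \approx -12319.0$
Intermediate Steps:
$D{\left(V \right)} = \frac{199 + V}{2 V}$
$\frac{250 - 30924}{3105 \cdot 0 + D{\left(50 \right)}} = \frac{250 - 30924}{3105 \cdot 0 + \frac{199 + 50}{2 \cdot 50}} = - \frac{30674}{0 + \frac{1}{2} \cdot \frac{1}{50} \cdot 249} = - \frac{30674}{0 + \frac{249}{100}} = - \frac{30674}{\frac{249}{100}} = \left(-30674\right) \frac{100}{249} = - \frac{3067400}{249}$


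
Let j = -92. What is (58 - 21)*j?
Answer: -3404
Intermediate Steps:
(58 - 21)*j = (58 - 21)*(-92) = 37*(-92) = -3404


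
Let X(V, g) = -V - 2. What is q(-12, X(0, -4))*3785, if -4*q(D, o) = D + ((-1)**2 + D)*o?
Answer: -18925/2 ≈ -9462.5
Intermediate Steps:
X(V, g) = -2 - V
q(D, o) = -D/4 - o*(1 + D)/4 (q(D, o) = -(D + ((-1)**2 + D)*o)/4 = -(D + (1 + D)*o)/4 = -(D + o*(1 + D))/4 = -D/4 - o*(1 + D)/4)
q(-12, X(0, -4))*3785 = (-1/4*(-12) - (-2 - 1*0)/4 - 1/4*(-12)*(-2 - 1*0))*3785 = (3 - (-2 + 0)/4 - 1/4*(-12)*(-2 + 0))*3785 = (3 - 1/4*(-2) - 1/4*(-12)*(-2))*3785 = (3 + 1/2 - 6)*3785 = -5/2*3785 = -18925/2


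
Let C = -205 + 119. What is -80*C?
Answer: 6880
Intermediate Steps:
C = -86
-80*C = -80*(-86) = 6880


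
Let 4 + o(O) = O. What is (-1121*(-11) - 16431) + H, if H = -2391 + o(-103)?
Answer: -6598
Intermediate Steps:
o(O) = -4 + O
H = -2498 (H = -2391 + (-4 - 103) = -2391 - 107 = -2498)
(-1121*(-11) - 16431) + H = (-1121*(-11) - 16431) - 2498 = (12331 - 16431) - 2498 = -4100 - 2498 = -6598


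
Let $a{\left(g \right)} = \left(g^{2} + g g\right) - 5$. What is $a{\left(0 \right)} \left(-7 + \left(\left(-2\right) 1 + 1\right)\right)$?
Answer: $40$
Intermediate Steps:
$a{\left(g \right)} = -5 + 2 g^{2}$ ($a{\left(g \right)} = \left(g^{2} + g^{2}\right) - 5 = 2 g^{2} - 5 = -5 + 2 g^{2}$)
$a{\left(0 \right)} \left(-7 + \left(\left(-2\right) 1 + 1\right)\right) = \left(-5 + 2 \cdot 0^{2}\right) \left(-7 + \left(\left(-2\right) 1 + 1\right)\right) = \left(-5 + 2 \cdot 0\right) \left(-7 + \left(-2 + 1\right)\right) = \left(-5 + 0\right) \left(-7 - 1\right) = \left(-5\right) \left(-8\right) = 40$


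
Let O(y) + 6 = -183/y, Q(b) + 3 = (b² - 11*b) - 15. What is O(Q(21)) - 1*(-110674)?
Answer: 7082691/64 ≈ 1.1067e+5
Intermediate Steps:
Q(b) = -18 + b² - 11*b (Q(b) = -3 + ((b² - 11*b) - 15) = -3 + (-15 + b² - 11*b) = -18 + b² - 11*b)
O(y) = -6 - 183/y
O(Q(21)) - 1*(-110674) = (-6 - 183/(-18 + 21² - 11*21)) - 1*(-110674) = (-6 - 183/(-18 + 441 - 231)) + 110674 = (-6 - 183/192) + 110674 = (-6 - 183*1/192) + 110674 = (-6 - 61/64) + 110674 = -445/64 + 110674 = 7082691/64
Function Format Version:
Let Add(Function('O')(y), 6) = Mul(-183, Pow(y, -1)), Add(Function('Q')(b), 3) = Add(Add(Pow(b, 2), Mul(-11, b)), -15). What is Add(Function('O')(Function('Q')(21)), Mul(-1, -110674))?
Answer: Rational(7082691, 64) ≈ 1.1067e+5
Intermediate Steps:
Function('Q')(b) = Add(-18, Pow(b, 2), Mul(-11, b)) (Function('Q')(b) = Add(-3, Add(Add(Pow(b, 2), Mul(-11, b)), -15)) = Add(-3, Add(-15, Pow(b, 2), Mul(-11, b))) = Add(-18, Pow(b, 2), Mul(-11, b)))
Function('O')(y) = Add(-6, Mul(-183, Pow(y, -1)))
Add(Function('O')(Function('Q')(21)), Mul(-1, -110674)) = Add(Add(-6, Mul(-183, Pow(Add(-18, Pow(21, 2), Mul(-11, 21)), -1))), Mul(-1, -110674)) = Add(Add(-6, Mul(-183, Pow(Add(-18, 441, -231), -1))), 110674) = Add(Add(-6, Mul(-183, Pow(192, -1))), 110674) = Add(Add(-6, Mul(-183, Rational(1, 192))), 110674) = Add(Add(-6, Rational(-61, 64)), 110674) = Add(Rational(-445, 64), 110674) = Rational(7082691, 64)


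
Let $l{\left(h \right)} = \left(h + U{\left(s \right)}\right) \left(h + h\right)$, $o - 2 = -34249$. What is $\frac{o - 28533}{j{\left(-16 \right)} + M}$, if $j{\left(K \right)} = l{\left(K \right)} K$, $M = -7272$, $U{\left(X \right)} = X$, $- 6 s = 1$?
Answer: $\frac{47085}{11662} \approx 4.0375$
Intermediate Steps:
$s = - \frac{1}{6}$ ($s = \left(- \frac{1}{6}\right) 1 = - \frac{1}{6} \approx -0.16667$)
$o = -34247$ ($o = 2 - 34249 = -34247$)
$l{\left(h \right)} = 2 h \left(- \frac{1}{6} + h\right)$ ($l{\left(h \right)} = \left(h - \frac{1}{6}\right) \left(h + h\right) = \left(- \frac{1}{6} + h\right) 2 h = 2 h \left(- \frac{1}{6} + h\right)$)
$j{\left(K \right)} = \frac{K^{2} \left(-1 + 6 K\right)}{3}$ ($j{\left(K \right)} = \frac{K \left(-1 + 6 K\right)}{3} K = \frac{K^{2} \left(-1 + 6 K\right)}{3}$)
$\frac{o - 28533}{j{\left(-16 \right)} + M} = \frac{-34247 - 28533}{\frac{\left(-16\right)^{2} \left(-1 + 6 \left(-16\right)\right)}{3} - 7272} = - \frac{62780}{\frac{1}{3} \cdot 256 \left(-1 - 96\right) - 7272} = - \frac{62780}{\frac{1}{3} \cdot 256 \left(-97\right) - 7272} = - \frac{62780}{- \frac{24832}{3} - 7272} = - \frac{62780}{- \frac{46648}{3}} = \left(-62780\right) \left(- \frac{3}{46648}\right) = \frac{47085}{11662}$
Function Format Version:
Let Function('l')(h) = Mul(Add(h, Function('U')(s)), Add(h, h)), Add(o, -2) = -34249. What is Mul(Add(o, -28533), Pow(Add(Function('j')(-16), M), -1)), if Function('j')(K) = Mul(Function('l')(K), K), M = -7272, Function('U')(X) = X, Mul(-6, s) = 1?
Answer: Rational(47085, 11662) ≈ 4.0375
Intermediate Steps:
s = Rational(-1, 6) (s = Mul(Rational(-1, 6), 1) = Rational(-1, 6) ≈ -0.16667)
o = -34247 (o = Add(2, -34249) = -34247)
Function('l')(h) = Mul(2, h, Add(Rational(-1, 6), h)) (Function('l')(h) = Mul(Add(h, Rational(-1, 6)), Add(h, h)) = Mul(Add(Rational(-1, 6), h), Mul(2, h)) = Mul(2, h, Add(Rational(-1, 6), h)))
Function('j')(K) = Mul(Rational(1, 3), Pow(K, 2), Add(-1, Mul(6, K))) (Function('j')(K) = Mul(Mul(Rational(1, 3), K, Add(-1, Mul(6, K))), K) = Mul(Rational(1, 3), Pow(K, 2), Add(-1, Mul(6, K))))
Mul(Add(o, -28533), Pow(Add(Function('j')(-16), M), -1)) = Mul(Add(-34247, -28533), Pow(Add(Mul(Rational(1, 3), Pow(-16, 2), Add(-1, Mul(6, -16))), -7272), -1)) = Mul(-62780, Pow(Add(Mul(Rational(1, 3), 256, Add(-1, -96)), -7272), -1)) = Mul(-62780, Pow(Add(Mul(Rational(1, 3), 256, -97), -7272), -1)) = Mul(-62780, Pow(Add(Rational(-24832, 3), -7272), -1)) = Mul(-62780, Pow(Rational(-46648, 3), -1)) = Mul(-62780, Rational(-3, 46648)) = Rational(47085, 11662)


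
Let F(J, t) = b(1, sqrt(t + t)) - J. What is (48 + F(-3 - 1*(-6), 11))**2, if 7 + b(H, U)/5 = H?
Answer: 225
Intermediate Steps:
b(H, U) = -35 + 5*H
F(J, t) = -30 - J (F(J, t) = (-35 + 5*1) - J = (-35 + 5) - J = -30 - J)
(48 + F(-3 - 1*(-6), 11))**2 = (48 + (-30 - (-3 - 1*(-6))))**2 = (48 + (-30 - (-3 + 6)))**2 = (48 + (-30 - 1*3))**2 = (48 + (-30 - 3))**2 = (48 - 33)**2 = 15**2 = 225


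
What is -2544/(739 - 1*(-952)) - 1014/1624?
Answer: -2923065/1373092 ≈ -2.1288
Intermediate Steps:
-2544/(739 - 1*(-952)) - 1014/1624 = -2544/(739 + 952) - 1014*1/1624 = -2544/1691 - 507/812 = -2923065/1373092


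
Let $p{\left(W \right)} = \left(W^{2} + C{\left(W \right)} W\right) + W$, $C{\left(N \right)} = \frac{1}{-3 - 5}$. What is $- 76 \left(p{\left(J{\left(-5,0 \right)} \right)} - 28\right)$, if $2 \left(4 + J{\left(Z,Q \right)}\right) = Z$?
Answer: $- \frac{2603}{4} \approx -650.75$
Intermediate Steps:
$J{\left(Z,Q \right)} = -4 + \frac{Z}{2}$
$C{\left(N \right)} = - \frac{1}{8}$ ($C{\left(N \right)} = \frac{1}{-8} = - \frac{1}{8}$)
$p{\left(W \right)} = W^{2} + \frac{7 W}{8}$ ($p{\left(W \right)} = \left(W^{2} - \frac{W}{8}\right) + W = W^{2} + \frac{7 W}{8}$)
$- 76 \left(p{\left(J{\left(-5,0 \right)} \right)} - 28\right) = - 76 \left(\frac{\left(-4 + \frac{1}{2} \left(-5\right)\right) \left(7 + 8 \left(-4 + \frac{1}{2} \left(-5\right)\right)\right)}{8} - 28\right) = - 76 \left(\frac{\left(-4 - \frac{5}{2}\right) \left(7 + 8 \left(-4 - \frac{5}{2}\right)\right)}{8} - 28\right) = - 76 \left(\frac{1}{8} \left(- \frac{13}{2}\right) \left(7 + 8 \left(- \frac{13}{2}\right)\right) - 28\right) = - 76 \left(\frac{1}{8} \left(- \frac{13}{2}\right) \left(7 - 52\right) - 28\right) = - 76 \left(\frac{1}{8} \left(- \frac{13}{2}\right) \left(-45\right) - 28\right) = - 76 \left(\frac{585}{16} - 28\right) = \left(-76\right) \frac{137}{16} = - \frac{2603}{4}$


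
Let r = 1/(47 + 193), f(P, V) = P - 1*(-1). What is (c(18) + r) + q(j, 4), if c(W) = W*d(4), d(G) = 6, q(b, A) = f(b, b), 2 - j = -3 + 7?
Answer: 25681/240 ≈ 107.00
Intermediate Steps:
j = -2 (j = 2 - (-3 + 7) = 2 - 1*4 = 2 - 4 = -2)
f(P, V) = 1 + P (f(P, V) = P + 1 = 1 + P)
q(b, A) = 1 + b
r = 1/240 ≈ 0.0041667
c(W) = 6*W (c(W) = W*6 = 6*W)
(c(18) + r) + q(j, 4) = (6*18 + 1/240) + (1 - 2) = (108 + 1/240) - 1 = 25921/240 - 1 = 25681/240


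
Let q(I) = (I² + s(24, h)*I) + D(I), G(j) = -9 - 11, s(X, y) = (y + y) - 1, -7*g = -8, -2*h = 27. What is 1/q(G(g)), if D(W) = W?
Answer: 1/940 ≈ 0.0010638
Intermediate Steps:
h = -27/2 (h = -½*27 = -27/2 ≈ -13.500)
g = 8/7 (g = -⅐*(-8) = 8/7 ≈ 1.1429)
s(X, y) = -1 + 2*y (s(X, y) = 2*y - 1 = -1 + 2*y)
G(j) = -20
q(I) = I² - 27*I (q(I) = (I² + (-1 + 2*(-27/2))*I) + I = (I² + (-1 - 27)*I) + I = (I² - 28*I) + I = I² - 27*I)
1/q(G(g)) = 1/(-20*(-27 - 20)) = 1/(-20*(-47)) = 1/940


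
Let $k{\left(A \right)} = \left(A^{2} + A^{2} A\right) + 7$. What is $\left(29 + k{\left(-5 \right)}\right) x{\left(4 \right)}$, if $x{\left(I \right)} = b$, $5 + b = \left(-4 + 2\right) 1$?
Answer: $448$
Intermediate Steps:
$k{\left(A \right)} = 7 + A^{2} + A^{3}$ ($k{\left(A \right)} = \left(A^{2} + A^{3}\right) + 7 = 7 + A^{2} + A^{3}$)
$b = -7$ ($b = -5 + \left(-4 + 2\right) 1 = -5 - 2 = -7$)
$x{\left(I \right)} = -7$
$\left(29 + k{\left(-5 \right)}\right) x{\left(4 \right)} = \left(29 + \left(7 + \left(-5\right)^{2} + \left(-5\right)^{3}\right)\right) \left(-7\right) = \left(29 + \left(7 + 25 - 125\right)\right) \left(-7\right) = \left(29 - 93\right) \left(-7\right) = \left(-64\right) \left(-7\right) = 448$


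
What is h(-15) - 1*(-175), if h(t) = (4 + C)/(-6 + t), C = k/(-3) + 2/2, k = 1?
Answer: 1573/9 ≈ 174.78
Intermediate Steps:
C = ⅔ (C = 1/(-3) + 2/2 = 1*(-⅓) + 2*(½) = -⅓ + 1 = ⅔ ≈ 0.66667)
h(t) = 14/(3*(-6 + t)) (h(t) = (4 + ⅔)/(-6 + t) = 14/(3*(-6 + t)))
h(-15) - 1*(-175) = 14/(3*(-6 - 15)) - 1*(-175) = (14/3)/(-21) + 175 = (14/3)*(-1/21) + 175 = -2/9 + 175 = 1573/9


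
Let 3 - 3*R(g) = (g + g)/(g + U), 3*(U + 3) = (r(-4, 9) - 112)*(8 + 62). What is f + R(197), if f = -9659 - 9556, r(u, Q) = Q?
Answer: -63674999/3314 ≈ -19214.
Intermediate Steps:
U = -7219/3 (U = -3 + ((9 - 112)*(8 + 62))/3 = -3 + (-103*70)/3 = -3 + (1/3)*(-7210) = -3 - 7210/3 = -7219/3 ≈ -2406.3)
R(g) = 1 - 2*g/(3*(-7219/3 + g)) (R(g) = 1 - (g + g)/(3*(g - 7219/3)) = 1 - 2*g/(3*(-7219/3 + g)))
f = -19215
f + R(197) = -19215 + (-7219 + 197)/(-7219 + 3*197) = -19215 - 7022/(-7219 + 591) = -19215 - 7022/(-6628) = -19215 - 1/6628*(-7022) = -19215 + 3511/3314 = -63674999/3314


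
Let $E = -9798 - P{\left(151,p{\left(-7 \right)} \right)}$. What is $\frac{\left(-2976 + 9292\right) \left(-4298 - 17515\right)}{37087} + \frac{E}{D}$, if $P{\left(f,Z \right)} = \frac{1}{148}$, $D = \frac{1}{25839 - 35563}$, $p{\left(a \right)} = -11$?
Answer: $\frac{130734189768589}{1372219} \approx 9.5272 \cdot 10^{7}$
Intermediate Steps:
$D = - \frac{1}{9724}$ ($D = \frac{1}{-9724} = - \frac{1}{9724} \approx -0.00010284$)
$P{\left(f,Z \right)} = \frac{1}{148}$
$E = - \frac{1450105}{148}$ ($E = -9798 - \frac{1}{148} = - \frac{1450105}{148} \approx -9798.0$)
$\frac{\left(-2976 + 9292\right) \left(-4298 - 17515\right)}{37087} + \frac{E}{D} = \frac{\left(-2976 + 9292\right) \left(-4298 - 17515\right)}{37087} - \frac{1450105}{148 \left(- \frac{1}{9724}\right)} = 6316 \left(-21813\right) \frac{1}{37087} - - \frac{3525205255}{37} = \left(-137770908\right) \frac{1}{37087} + \frac{3525205255}{37} = - \frac{137770908}{37087} + \frac{3525205255}{37} = \frac{130734189768589}{1372219}$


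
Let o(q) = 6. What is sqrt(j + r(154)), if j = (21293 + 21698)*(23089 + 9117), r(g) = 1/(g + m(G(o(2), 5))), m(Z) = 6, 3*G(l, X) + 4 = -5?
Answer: sqrt(2215309033610)/40 ≈ 37210.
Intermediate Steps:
G(l, X) = -3 (G(l, X) = -4/3 + (1/3)*(-5) = -4/3 - 5/3 = -3)
r(g) = 1/(6 + g) (r(g) = 1/(g + 6) = 1/(6 + g))
j = 1384568146 (j = 42991*32206 = 1384568146)
sqrt(j + r(154)) = sqrt(1384568146 + 1/(6 + 154)) = sqrt(1384568146 + 1/160) = sqrt(221530903361/160) = sqrt(2215309033610)/40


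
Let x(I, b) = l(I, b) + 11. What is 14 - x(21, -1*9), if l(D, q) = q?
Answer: 12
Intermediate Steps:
x(I, b) = 11 + b (x(I, b) = b + 11 = 11 + b)
14 - x(21, -1*9) = 14 - (11 - 1*9) = 14 - (11 - 9) = 14 - 1*2 = 14 - 2 = 12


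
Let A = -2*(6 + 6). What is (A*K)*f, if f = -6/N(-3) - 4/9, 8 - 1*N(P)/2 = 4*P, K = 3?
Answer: 214/5 ≈ 42.800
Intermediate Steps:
N(P) = 16 - 8*P
f = -107/180 (f = -6/(16 - 8*(-3)) - 4/9 = -6/(16 + 24) - 4*⅑ = -6/40 - 4/9 = -6*1/40 - 4/9 = -3/20 - 4/9 = -107/180 ≈ -0.59444)
A = -24 (A = -2*12 = -24)
(A*K)*f = -24*3*(-107/180) = -72*(-107/180) = 214/5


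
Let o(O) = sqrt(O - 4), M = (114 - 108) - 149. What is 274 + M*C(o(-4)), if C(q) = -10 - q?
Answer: 1704 + 286*I*sqrt(2) ≈ 1704.0 + 404.46*I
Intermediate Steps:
M = -143 (M = 6 - 149 = -143)
o(O) = sqrt(-4 + O)
274 + M*C(o(-4)) = 274 - 143*(-10 - sqrt(-4 - 4)) = 274 - 143*(-10 - sqrt(-8)) = 274 - 143*(-10 - 2*I*sqrt(2)) = 274 + (1430 + 286*I*sqrt(2)) = 1704 + 286*I*sqrt(2)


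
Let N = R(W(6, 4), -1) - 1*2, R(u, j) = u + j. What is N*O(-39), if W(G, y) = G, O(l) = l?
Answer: -117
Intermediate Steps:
R(u, j) = j + u
N = 3 (N = (-1 + 6) - 1*2 = 5 - 2 = 3)
N*O(-39) = 3*(-39) = -117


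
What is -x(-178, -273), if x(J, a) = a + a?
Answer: 546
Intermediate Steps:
x(J, a) = 2*a
-x(-178, -273) = -2*(-273) = -1*(-546) = 546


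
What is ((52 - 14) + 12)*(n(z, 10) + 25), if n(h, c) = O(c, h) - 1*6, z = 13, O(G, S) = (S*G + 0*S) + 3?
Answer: 7600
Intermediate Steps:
O(G, S) = 3 + G*S (O(G, S) = (G*S + 0) + 3 = G*S + 3 = 3 + G*S)
n(h, c) = -3 + c*h (n(h, c) = (3 + c*h) - 1*6 = (3 + c*h) - 6 = -3 + c*h)
((52 - 14) + 12)*(n(z, 10) + 25) = ((52 - 14) + 12)*((-3 + 10*13) + 25) = (38 + 12)*((-3 + 130) + 25) = 50*(127 + 25) = 50*152 = 7600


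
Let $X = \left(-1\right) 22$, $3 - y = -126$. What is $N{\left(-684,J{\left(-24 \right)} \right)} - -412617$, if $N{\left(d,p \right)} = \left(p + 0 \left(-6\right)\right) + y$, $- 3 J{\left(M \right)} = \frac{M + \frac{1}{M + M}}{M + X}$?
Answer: $\frac{2734028351}{6624} \approx 4.1275 \cdot 10^{5}$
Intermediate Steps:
$y = 129$ ($y = 3 - -126 = 3 + 126 = 129$)
$X = -22$
$J{\left(M \right)} = - \frac{M + \frac{1}{2 M}}{3 \left(-22 + M\right)}$ ($J{\left(M \right)} = - \frac{\left(M + \frac{1}{M + M}\right) \frac{1}{M - 22}}{3} = - \frac{\left(M + \frac{1}{2 M}\right) \frac{1}{-22 + M}}{3} = - \frac{\frac{1}{-22 + M} \left(M + \frac{1}{2 M}\right)}{3} = - \frac{M + \frac{1}{2 M}}{3 \left(-22 + M\right)}$)
$N{\left(d,p \right)} = 129 + p$ ($N{\left(d,p \right)} = \left(p + 0 \left(-6\right)\right) + 129 = \left(p + 0\right) + 129 = p + 129 = 129 + p$)
$N{\left(-684,J{\left(-24 \right)} \right)} - -412617 = \left(129 + \frac{-1 - 2 \left(-24\right)^{2}}{6 \left(-24\right) \left(-22 - 24\right)}\right) - -412617 = \left(129 + \frac{1}{6} \left(- \frac{1}{24}\right) \frac{1}{-46} \left(-1 - 1152\right)\right) + 412617 = \left(129 + \frac{1}{6} \left(- \frac{1}{24}\right) \left(- \frac{1}{46}\right) \left(-1 - 1152\right)\right) + 412617 = \left(129 + \frac{1}{6} \left(- \frac{1}{24}\right) \left(- \frac{1}{46}\right) \left(-1153\right)\right) + 412617 = \left(129 - \frac{1153}{6624}\right) + 412617 = \frac{853343}{6624} + 412617 = \frac{2734028351}{6624}$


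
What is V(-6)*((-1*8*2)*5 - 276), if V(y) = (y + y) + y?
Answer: 6408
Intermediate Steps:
V(y) = 3*y (V(y) = 2*y + y = 3*y)
V(-6)*((-1*8*2)*5 - 276) = (3*(-6))*((-1*8*2)*5 - 276) = -18*(-8*2*5 - 276) = -18*(-16*5 - 276) = -18*(-80 - 276) = -18*(-356) = 6408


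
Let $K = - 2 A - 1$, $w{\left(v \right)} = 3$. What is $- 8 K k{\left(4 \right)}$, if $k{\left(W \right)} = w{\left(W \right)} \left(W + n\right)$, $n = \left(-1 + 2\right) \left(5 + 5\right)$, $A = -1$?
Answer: $-336$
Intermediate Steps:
$K = 1$ ($K = \left(-2\right) \left(-1\right) - 1 = 2 - 1 = 1$)
$n = 10$ ($n = 1 \cdot 10 = 10$)
$k{\left(W \right)} = 30 + 3 W$ ($k{\left(W \right)} = 3 \left(W + 10\right) = 3 \left(10 + W\right) = 30 + 3 W$)
$- 8 K k{\left(4 \right)} = \left(-8\right) 1 \left(30 + 3 \cdot 4\right) = - 8 \left(30 + 12\right) = \left(-8\right) 42 = -336$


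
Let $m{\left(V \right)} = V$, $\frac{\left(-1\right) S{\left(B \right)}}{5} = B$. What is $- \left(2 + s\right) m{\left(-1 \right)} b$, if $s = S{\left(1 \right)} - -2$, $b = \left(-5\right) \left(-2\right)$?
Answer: $-10$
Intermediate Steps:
$S{\left(B \right)} = - 5 B$
$b = 10$
$s = -3$ ($s = \left(-5\right) 1 - -2 = -5 + 2 = -3$)
$- \left(2 + s\right) m{\left(-1 \right)} b = - \left(2 - 3\right) \left(-1\right) 10 = - \left(-1\right) \left(-1\right) 10 = - 1 \cdot 10 = \left(-1\right) 10 = -10$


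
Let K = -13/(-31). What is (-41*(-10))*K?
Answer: 5330/31 ≈ 171.94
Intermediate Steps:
K = 13/31 (K = -13*(-1/31) = 13/31 ≈ 0.41935)
(-41*(-10))*K = -41*(-10)*(13/31) = 410*(13/31) = 5330/31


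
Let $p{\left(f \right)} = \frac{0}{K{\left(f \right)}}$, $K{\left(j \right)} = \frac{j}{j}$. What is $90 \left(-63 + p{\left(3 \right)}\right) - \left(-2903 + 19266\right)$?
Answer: $-22033$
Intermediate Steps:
$K{\left(j \right)} = 1$
$p{\left(f \right)} = 0$ ($p{\left(f \right)} = \frac{0}{1} = 0 \cdot 1 = 0$)
$90 \left(-63 + p{\left(3 \right)}\right) - \left(-2903 + 19266\right) = 90 \left(-63 + 0\right) - \left(-2903 + 19266\right) = 90 \left(-63\right) - 16363 = -5670 - 16363 = -22033$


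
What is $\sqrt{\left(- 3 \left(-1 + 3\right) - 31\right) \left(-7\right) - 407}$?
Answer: $2 i \sqrt{37} \approx 12.166 i$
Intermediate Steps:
$\sqrt{\left(- 3 \left(-1 + 3\right) - 31\right) \left(-7\right) - 407} = \sqrt{\left(\left(-3\right) 2 - 31\right) \left(-7\right) - 407} = \sqrt{\left(-6 - 31\right) \left(-7\right) - 407} = \sqrt{\left(-37\right) \left(-7\right) - 407} = \sqrt{259 - 407} = \sqrt{-148} = 2 i \sqrt{37}$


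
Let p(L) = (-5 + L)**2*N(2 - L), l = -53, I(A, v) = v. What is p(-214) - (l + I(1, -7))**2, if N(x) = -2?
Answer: -99522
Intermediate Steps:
p(L) = -2*(-5 + L)**2 (p(L) = (-5 + L)**2*(-2) = -2*(-5 + L)**2)
p(-214) - (l + I(1, -7))**2 = -2*(-5 - 214)**2 - (-53 - 7)**2 = -2*(-219)**2 - 1*(-60)**2 = -2*47961 - 1*3600 = -95922 - 3600 = -99522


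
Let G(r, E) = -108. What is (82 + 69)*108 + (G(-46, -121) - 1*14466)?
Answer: 1734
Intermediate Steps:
(82 + 69)*108 + (G(-46, -121) - 1*14466) = (82 + 69)*108 + (-108 - 1*14466) = 151*108 + (-108 - 14466) = 16308 - 14574 = 1734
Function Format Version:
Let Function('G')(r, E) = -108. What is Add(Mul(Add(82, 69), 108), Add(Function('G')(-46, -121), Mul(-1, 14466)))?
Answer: 1734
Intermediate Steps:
Add(Mul(Add(82, 69), 108), Add(Function('G')(-46, -121), Mul(-1, 14466))) = Add(Mul(Add(82, 69), 108), Add(-108, Mul(-1, 14466))) = Add(Mul(151, 108), Add(-108, -14466)) = Add(16308, -14574) = 1734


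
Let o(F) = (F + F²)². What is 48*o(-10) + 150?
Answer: 388950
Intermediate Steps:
48*o(-10) + 150 = 48*((-10)²*(1 - 10)²) + 150 = 48*(100*(-9)²) + 150 = 48*(100*81) + 150 = 48*8100 + 150 = 388800 + 150 = 388950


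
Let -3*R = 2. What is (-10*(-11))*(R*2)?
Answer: -440/3 ≈ -146.67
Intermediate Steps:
R = -⅔ (R = -⅓*2 = -⅔ ≈ -0.66667)
(-10*(-11))*(R*2) = (-10*(-11))*(-⅔*2) = 110*(-4/3) = -440/3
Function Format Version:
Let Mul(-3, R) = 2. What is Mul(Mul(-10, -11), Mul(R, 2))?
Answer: Rational(-440, 3) ≈ -146.67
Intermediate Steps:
R = Rational(-2, 3) (R = Mul(Rational(-1, 3), 2) = Rational(-2, 3) ≈ -0.66667)
Mul(Mul(-10, -11), Mul(R, 2)) = Mul(Mul(-10, -11), Mul(Rational(-2, 3), 2)) = Mul(110, Rational(-4, 3)) = Rational(-440, 3)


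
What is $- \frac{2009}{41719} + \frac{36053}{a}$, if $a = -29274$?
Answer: $- \frac{1562906573}{1221282006} \approx -1.2797$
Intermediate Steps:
$- \frac{2009}{41719} + \frac{36053}{a} = - \frac{2009}{41719} + \frac{36053}{-29274} = \left(-2009\right) \frac{1}{41719} + 36053 \left(- \frac{1}{29274}\right) = - \frac{2009}{41719} - \frac{36053}{29274} = - \frac{1562906573}{1221282006}$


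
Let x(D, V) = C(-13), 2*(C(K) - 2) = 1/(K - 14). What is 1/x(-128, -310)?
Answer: 54/107 ≈ 0.50467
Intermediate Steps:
C(K) = 2 + 1/(2*(-14 + K)) (C(K) = 2 + 1/(2*(K - 14)) = 2 + 1/(2*(-14 + K)))
x(D, V) = 107/54 (x(D, V) = (-55 + 4*(-13))/(2*(-14 - 13)) = (½)*(-55 - 52)/(-27) = (½)*(-1/27)*(-107) = 107/54)
1/x(-128, -310) = 1/(107/54) = 54/107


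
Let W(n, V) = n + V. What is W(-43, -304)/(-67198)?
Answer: 347/67198 ≈ 0.0051638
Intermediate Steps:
W(n, V) = V + n
W(-43, -304)/(-67198) = (-304 - 43)/(-67198) = -347*(-1/67198) = 347/67198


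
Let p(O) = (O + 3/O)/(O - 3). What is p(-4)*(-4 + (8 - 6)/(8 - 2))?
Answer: -209/84 ≈ -2.4881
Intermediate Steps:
p(O) = (O + 3/O)/(-3 + O)
p(-4)*(-4 + (8 - 6)/(8 - 2)) = ((3 + (-4)**2)/((-4)*(-3 - 4)))*(-4 + (8 - 6)/(8 - 2)) = (-1/4*(3 + 16)/(-7))*(-4 + 2/6) = (-1/4*(-1/7)*19)*(-4 + 2*(1/6)) = 19*(-4 + 1/3)/28 = (19/28)*(-11/3) = -209/84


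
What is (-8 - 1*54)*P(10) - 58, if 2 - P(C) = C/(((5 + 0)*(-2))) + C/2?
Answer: 66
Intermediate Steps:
P(C) = 2 - 2*C/5 (P(C) = 2 - (C/(((5 + 0)*(-2))) + C/2) = 2 - (C/((5*(-2))) + C*(½)) = 2 - (C/(-10) + C/2) = 2 - (C*(-⅒) + C/2) = 2 - (-C/10 + C/2) = 2 - 2*C/5)
(-8 - 1*54)*P(10) - 58 = (-8 - 1*54)*(2 - ⅖*10) - 58 = (-8 - 54)*(2 - 4) - 58 = -62*(-2) - 58 = 124 - 58 = 66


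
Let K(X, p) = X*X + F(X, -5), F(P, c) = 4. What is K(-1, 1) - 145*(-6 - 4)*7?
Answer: 10155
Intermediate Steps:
K(X, p) = 4 + X² (K(X, p) = X*X + 4 = X² + 4 = 4 + X²)
K(-1, 1) - 145*(-6 - 4)*7 = (4 + (-1)²) - 145*(-6 - 4)*7 = (4 + 1) - (-1450)*7 = 5 - 145*(-70) = 5 + 10150 = 10155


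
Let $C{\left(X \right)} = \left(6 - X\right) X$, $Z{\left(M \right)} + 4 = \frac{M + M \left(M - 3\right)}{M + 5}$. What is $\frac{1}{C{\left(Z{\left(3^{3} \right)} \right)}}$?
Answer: $- \frac{1024}{194185} \approx -0.0052733$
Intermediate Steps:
$Z{\left(M \right)} = -4 + \frac{M + M \left(-3 + M\right)}{5 + M}$ ($Z{\left(M \right)} = -4 + \frac{M + M \left(M - 3\right)}{M + 5} = -4 + \frac{M + M \left(-3 + M\right)}{5 + M}$)
$C{\left(X \right)} = X \left(6 - X\right)$
$\frac{1}{C{\left(Z{\left(3^{3} \right)} \right)}} = \frac{1}{\frac{-20 + \left(3^{3}\right)^{2} - 6 \cdot 3^{3}}{5 + 3^{3}} \left(6 - \frac{-20 + \left(3^{3}\right)^{2} - 6 \cdot 3^{3}}{5 + 3^{3}}\right)} = \frac{1}{\frac{-20 + 27^{2} - 162}{5 + 27} \left(6 - \frac{-20 + 27^{2} - 162}{5 + 27}\right)} = \frac{1}{\frac{-20 + 729 - 162}{32} \left(6 - \frac{-20 + 729 - 162}{32}\right)} = \frac{1}{\frac{1}{32} \cdot 547 \left(6 - \frac{1}{32} \cdot 547\right)} = \frac{1}{\frac{547}{32} \left(6 - \frac{547}{32}\right)} = \frac{1}{\frac{547}{32} \left(- \frac{355}{32}\right)} = \frac{1}{- \frac{194185}{1024}} = - \frac{1024}{194185}$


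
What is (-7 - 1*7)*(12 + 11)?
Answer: -322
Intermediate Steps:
(-7 - 1*7)*(12 + 11) = (-7 - 7)*23 = -14*23 = -322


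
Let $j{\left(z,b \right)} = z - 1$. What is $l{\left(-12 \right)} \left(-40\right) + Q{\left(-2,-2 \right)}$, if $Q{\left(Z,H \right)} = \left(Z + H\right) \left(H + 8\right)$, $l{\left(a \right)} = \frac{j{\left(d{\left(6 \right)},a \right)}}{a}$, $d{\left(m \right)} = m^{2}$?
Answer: $\frac{278}{3} \approx 92.667$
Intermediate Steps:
$j{\left(z,b \right)} = -1 + z$ ($j{\left(z,b \right)} = z - 1 = -1 + z$)
$l{\left(a \right)} = \frac{35}{a}$ ($l{\left(a \right)} = \frac{-1 + 6^{2}}{a} = \frac{-1 + 36}{a} = \frac{35}{a}$)
$Q{\left(Z,H \right)} = \left(8 + H\right) \left(H + Z\right)$ ($Q{\left(Z,H \right)} = \left(H + Z\right) \left(8 + H\right) = \left(8 + H\right) \left(H + Z\right)$)
$l{\left(-12 \right)} \left(-40\right) + Q{\left(-2,-2 \right)} = \frac{35}{-12} \left(-40\right) + \left(\left(-2\right)^{2} + 8 \left(-2\right) + 8 \left(-2\right) - -4\right) = 35 \left(- \frac{1}{12}\right) \left(-40\right) + \left(4 - 16 - 16 + 4\right) = \left(- \frac{35}{12}\right) \left(-40\right) - 24 = \frac{350}{3} - 24 = \frac{278}{3}$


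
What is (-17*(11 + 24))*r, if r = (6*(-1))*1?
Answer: 3570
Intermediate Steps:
r = -6 (r = -6*1 = -6)
(-17*(11 + 24))*r = -17*(11 + 24)*(-6) = -17*35*(-6) = -595*(-6) = 3570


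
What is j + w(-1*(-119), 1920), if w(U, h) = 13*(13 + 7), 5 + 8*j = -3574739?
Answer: -446583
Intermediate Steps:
j = -446843 (j = -5/8 + (1/8)*(-3574739) = -5/8 - 3574739/8 = -446843)
w(U, h) = 260 (w(U, h) = 13*20 = 260)
j + w(-1*(-119), 1920) = -446843 + 260 = -446583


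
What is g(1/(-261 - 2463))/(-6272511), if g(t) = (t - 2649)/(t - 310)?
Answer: -7215877/5296765461351 ≈ -1.3623e-6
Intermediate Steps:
g(t) = (-2649 + t)/(-310 + t)
g(1/(-261 - 2463))/(-6272511) = ((-2649 + 1/(-261 - 2463))/(-310 + 1/(-261 - 2463)))/(-6272511) = ((-2649 + 1/(-2724))/(-310 + 1/(-2724)))*(-1/6272511) = ((-2649 - 1/2724)/(-310 - 1/2724))*(-1/6272511) = (-7215877/2724/(-844441/2724))*(-1/6272511) = -2724/844441*(-7215877/2724)*(-1/6272511) = (7215877/844441)*(-1/6272511) = -7215877/5296765461351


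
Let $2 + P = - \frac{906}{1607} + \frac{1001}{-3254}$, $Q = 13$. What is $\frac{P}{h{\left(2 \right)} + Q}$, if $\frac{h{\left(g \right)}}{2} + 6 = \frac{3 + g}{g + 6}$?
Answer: $- \frac{3336686}{2614589} \approx -1.2762$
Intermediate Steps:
$h{\left(g \right)} = -12 + \frac{2 \left(3 + g\right)}{6 + g}$ ($h{\left(g \right)} = -12 + 2 \frac{3 + g}{g + 6} = -12 + 2 \frac{3 + g}{6 + g} = -12 + \frac{2 \left(3 + g\right)}{6 + g}$)
$P = - \frac{15015087}{5229178}$ ($P = -2 + \left(- \frac{906}{1607} + \frac{1001}{-3254}\right) = -2 + \left(\left(-906\right) \frac{1}{1607} + 1001 \left(- \frac{1}{3254}\right)\right) = -2 - \frac{4556731}{5229178} = - \frac{15015087}{5229178} \approx -2.8714$)
$\frac{P}{h{\left(2 \right)} + Q} = \frac{1}{\frac{2 \left(-33 - 10\right)}{6 + 2} + 13} \left(- \frac{15015087}{5229178}\right) = \frac{1}{\frac{2 \left(-33 - 10\right)}{8} + 13} \left(- \frac{15015087}{5229178}\right) = \frac{1}{2 \cdot \frac{1}{8} \left(-43\right) + 13} \left(- \frac{15015087}{5229178}\right) = \frac{1}{- \frac{43}{4} + 13} \left(- \frac{15015087}{5229178}\right) = \frac{1}{\frac{9}{4}} \left(- \frac{15015087}{5229178}\right) = \frac{4}{9} \left(- \frac{15015087}{5229178}\right) = - \frac{3336686}{2614589}$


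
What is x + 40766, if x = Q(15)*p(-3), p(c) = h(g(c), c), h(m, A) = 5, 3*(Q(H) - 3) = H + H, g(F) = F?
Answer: 40831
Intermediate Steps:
Q(H) = 3 + 2*H/3 (Q(H) = 3 + (H + H)/3 = 3 + (2*H)/3 = 3 + 2*H/3)
p(c) = 5
x = 65 (x = (3 + (2/3)*15)*5 = (3 + 10)*5 = 13*5 = 65)
x + 40766 = 65 + 40766 = 40831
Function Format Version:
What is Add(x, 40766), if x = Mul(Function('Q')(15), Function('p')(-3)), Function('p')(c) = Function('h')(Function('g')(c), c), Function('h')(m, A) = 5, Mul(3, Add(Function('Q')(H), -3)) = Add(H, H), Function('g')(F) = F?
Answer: 40831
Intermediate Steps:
Function('Q')(H) = Add(3, Mul(Rational(2, 3), H)) (Function('Q')(H) = Add(3, Mul(Rational(1, 3), Add(H, H))) = Add(3, Mul(Rational(1, 3), Mul(2, H))) = Add(3, Mul(Rational(2, 3), H)))
Function('p')(c) = 5
x = 65 (x = Mul(Add(3, Mul(Rational(2, 3), 15)), 5) = Mul(Add(3, 10), 5) = Mul(13, 5) = 65)
Add(x, 40766) = Add(65, 40766) = 40831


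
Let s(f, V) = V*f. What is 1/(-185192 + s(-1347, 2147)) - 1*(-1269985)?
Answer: 3907999111984/3077201 ≈ 1.2700e+6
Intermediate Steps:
1/(-185192 + s(-1347, 2147)) - 1*(-1269985) = 1/(-185192 + 2147*(-1347)) - 1*(-1269985) = 1/(-185192 - 2892009) + 1269985 = 1/(-3077201) + 1269985 = -1/3077201 + 1269985 = 3907999111984/3077201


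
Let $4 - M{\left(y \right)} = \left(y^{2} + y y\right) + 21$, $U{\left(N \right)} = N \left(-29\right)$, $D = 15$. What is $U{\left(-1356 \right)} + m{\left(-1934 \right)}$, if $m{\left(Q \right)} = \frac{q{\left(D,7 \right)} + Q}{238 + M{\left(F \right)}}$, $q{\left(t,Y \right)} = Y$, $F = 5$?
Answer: $\frac{6722477}{171} \approx 39313.0$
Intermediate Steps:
$U{\left(N \right)} = - 29 N$
$M{\left(y \right)} = -17 - 2 y^{2}$ ($M{\left(y \right)} = 4 - \left(\left(y^{2} + y y\right) + 21\right) = 4 - \left(\left(y^{2} + y^{2}\right) + 21\right) = 4 - \left(2 y^{2} + 21\right) = 4 - \left(21 + 2 y^{2}\right) = -17 - 2 y^{2}$)
$m{\left(Q \right)} = \frac{7}{171} + \frac{Q}{171}$ ($m{\left(Q \right)} = \frac{7 + Q}{238 - \left(17 + 2 \cdot 5^{2}\right)} = \frac{7 + Q}{238 - 67} = \frac{7 + Q}{171} = \left(7 + Q\right) \frac{1}{171} = \frac{7}{171} + \frac{Q}{171}$)
$U{\left(-1356 \right)} + m{\left(-1934 \right)} = \left(-29\right) \left(-1356\right) + \left(\frac{7}{171} + \frac{1}{171} \left(-1934\right)\right) = 39324 + \left(\frac{7}{171} - \frac{1934}{171}\right) = 39324 - \frac{1927}{171} = \frac{6722477}{171}$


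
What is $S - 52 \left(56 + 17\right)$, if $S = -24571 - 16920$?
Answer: $-45287$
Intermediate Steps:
$S = -41491$ ($S = -24571 - 16920 = -41491$)
$S - 52 \left(56 + 17\right) = -41491 - 52 \left(56 + 17\right) = -41491 - 52 \cdot 73 = -41491 - 3796 = -45287$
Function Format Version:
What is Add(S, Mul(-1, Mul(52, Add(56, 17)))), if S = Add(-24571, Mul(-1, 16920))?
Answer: -45287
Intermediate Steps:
S = -41491 (S = Add(-24571, -16920) = -41491)
Add(S, Mul(-1, Mul(52, Add(56, 17)))) = Add(-41491, Mul(-1, Mul(52, Add(56, 17)))) = Add(-41491, Mul(-1, Mul(52, 73))) = Add(-41491, Mul(-1, 3796)) = Add(-41491, -3796) = -45287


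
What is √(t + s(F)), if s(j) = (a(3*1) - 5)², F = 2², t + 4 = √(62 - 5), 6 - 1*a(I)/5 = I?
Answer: √(96 + √57) ≈ 10.176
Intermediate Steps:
a(I) = 30 - 5*I
t = -4 + √57 (t = -4 + √(62 - 5) = -4 + √57 ≈ 3.5498)
F = 4
s(j) = 100 (s(j) = ((30 - 15) - 5)² = (15 - 5)² = 10² = 100)
√(t + s(F)) = √((-4 + √57) + 100) = √(96 + √57)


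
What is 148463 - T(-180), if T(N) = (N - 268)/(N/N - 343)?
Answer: 25386949/171 ≈ 1.4846e+5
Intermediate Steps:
T(N) = 134/171 - N/342 (T(N) = (-268 + N)/(1 - 343) = (-268 + N)/(-342) = (-268 + N)*(-1/342) = 134/171 - N/342)
148463 - T(-180) = 148463 - (134/171 - 1/342*(-180)) = 148463 - (134/171 + 10/19) = 148463 - 1*224/171 = 148463 - 224/171 = 25386949/171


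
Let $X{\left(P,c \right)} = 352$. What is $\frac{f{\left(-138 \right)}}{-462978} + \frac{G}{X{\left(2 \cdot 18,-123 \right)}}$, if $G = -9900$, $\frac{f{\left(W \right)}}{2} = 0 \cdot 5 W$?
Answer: $- \frac{225}{8} \approx -28.125$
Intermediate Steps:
$f{\left(W \right)} = 0$ ($f{\left(W \right)} = 2 \cdot 0 \cdot 5 W = 2 \cdot 0 W = 2 \cdot 0 = 0$)
$\frac{f{\left(-138 \right)}}{-462978} + \frac{G}{X{\left(2 \cdot 18,-123 \right)}} = \frac{0}{-462978} - \frac{9900}{352} = 0 \left(- \frac{1}{462978}\right) - \frac{225}{8} = 0 - \frac{225}{8} = - \frac{225}{8}$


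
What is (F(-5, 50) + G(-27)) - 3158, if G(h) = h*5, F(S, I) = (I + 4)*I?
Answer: -593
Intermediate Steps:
F(S, I) = I*(4 + I) (F(S, I) = (4 + I)*I = I*(4 + I))
G(h) = 5*h
(F(-5, 50) + G(-27)) - 3158 = (50*(4 + 50) + 5*(-27)) - 3158 = (50*54 - 135) - 3158 = (2700 - 135) - 3158 = 2565 - 3158 = -593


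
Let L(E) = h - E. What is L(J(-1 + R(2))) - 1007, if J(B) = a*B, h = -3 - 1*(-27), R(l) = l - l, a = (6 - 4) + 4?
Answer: -977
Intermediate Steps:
a = 6 (a = 2 + 4 = 6)
R(l) = 0
h = 24 (h = -3 + 27 = 24)
J(B) = 6*B
L(E) = 24 - E
L(J(-1 + R(2))) - 1007 = (24 - 6*(-1 + 0)) - 1007 = (24 - 6*(-1)) - 1007 = (24 - 1*(-6)) - 1007 = (24 + 6) - 1007 = 30 - 1007 = -977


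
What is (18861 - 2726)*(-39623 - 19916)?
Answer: -960661765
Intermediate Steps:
(18861 - 2726)*(-39623 - 19916) = 16135*(-59539) = -960661765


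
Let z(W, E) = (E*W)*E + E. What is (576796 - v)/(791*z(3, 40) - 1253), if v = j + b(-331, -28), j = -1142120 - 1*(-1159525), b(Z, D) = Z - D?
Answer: 559694/3827187 ≈ 0.14624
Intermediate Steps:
j = 17405 (j = -1142120 + 1159525 = 17405)
v = 17102 (v = 17405 + (-331 - 1*(-28)) = 17405 + (-331 + 28) = 17405 - 303 = 17102)
z(W, E) = E + W*E² (z(W, E) = W*E² + E = E + W*E²)
(576796 - v)/(791*z(3, 40) - 1253) = (576796 - 1*17102)/(791*(40*(1 + 40*3)) - 1253) = (576796 - 17102)/(791*(40*(1 + 120)) - 1253) = 559694/(791*(40*121) - 1253) = 559694/(791*4840 - 1253) = 559694/(3828440 - 1253) = 559694/3827187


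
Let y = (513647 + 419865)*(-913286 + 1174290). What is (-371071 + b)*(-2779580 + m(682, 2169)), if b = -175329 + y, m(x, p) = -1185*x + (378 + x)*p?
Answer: -313969594096609280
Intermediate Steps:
m(x, p) = -1185*x + p*(378 + x)
y = 243650366048 (y = 933512*261004 = 243650366048)
b = 243650190719 (b = -175329 + 243650366048 = 243650190719)
(-371071 + b)*(-2779580 + m(682, 2169)) = (-371071 + 243650190719)*(-2779580 + (-1185*682 + 378*2169 + 2169*682)) = 243649819648*(-2779580 + (-808170 + 819882 + 1479258)) = 243649819648*(-2779580 + 1490970) = 243649819648*(-1288610) = -313969594096609280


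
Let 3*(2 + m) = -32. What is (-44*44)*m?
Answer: 73568/3 ≈ 24523.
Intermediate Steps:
m = -38/3 (m = -2 + (1/3)*(-32) = -2 - 32/3 = -38/3 ≈ -12.667)
(-44*44)*m = -44*44*(-38/3) = -1936*(-38/3) = 73568/3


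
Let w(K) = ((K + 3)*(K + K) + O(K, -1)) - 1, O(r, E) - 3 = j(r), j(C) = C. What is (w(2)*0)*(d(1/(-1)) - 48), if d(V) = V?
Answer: 0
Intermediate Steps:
O(r, E) = 3 + r
w(K) = 2 + K + 2*K*(3 + K) (w(K) = ((K + 3)*(K + K) + (3 + K)) - 1 = ((3 + K)*(2*K) + (3 + K)) - 1 = (2*K*(3 + K) + (3 + K)) - 1 = (3 + K + 2*K*(3 + K)) - 1 = 2 + K + 2*K*(3 + K))
(w(2)*0)*(d(1/(-1)) - 48) = ((2 + 2*2**2 + 7*2)*0)*(1/(-1) - 48) = ((2 + 2*4 + 14)*0)*(1*(-1) - 48) = ((2 + 8 + 14)*0)*(-1 - 48) = (24*0)*(-49) = 0*(-49) = 0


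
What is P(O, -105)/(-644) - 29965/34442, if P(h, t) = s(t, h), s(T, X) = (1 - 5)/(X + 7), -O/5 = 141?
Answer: -841860303/967630769 ≈ -0.87002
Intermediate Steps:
O = -705 (O = -5*141 = -705)
s(T, X) = -4/(7 + X)
P(h, t) = -4/(7 + h)
P(O, -105)/(-644) - 29965/34442 = -4/(7 - 705)/(-644) - 29965/34442 = -4/(-698)*(-1/644) - 29965*1/34442 = -4*(-1/698)*(-1/644) - 29965/34442 = (2/349)*(-1/644) - 29965/34442 = -1/112378 - 29965/34442 = -841860303/967630769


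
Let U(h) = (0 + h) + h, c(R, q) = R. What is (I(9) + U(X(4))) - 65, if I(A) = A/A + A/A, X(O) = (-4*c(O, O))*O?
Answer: -191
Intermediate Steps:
X(O) = -4*O² (X(O) = (-4*O)*O = -4*O²)
U(h) = 2*h (U(h) = h + h = 2*h)
I(A) = 2 (I(A) = 1 + 1 = 2)
(I(9) + U(X(4))) - 65 = (2 + 2*(-4*4²)) - 65 = (2 + 2*(-4*16)) - 65 = (2 + 2*(-64)) - 65 = (2 - 128) - 65 = -126 - 65 = -191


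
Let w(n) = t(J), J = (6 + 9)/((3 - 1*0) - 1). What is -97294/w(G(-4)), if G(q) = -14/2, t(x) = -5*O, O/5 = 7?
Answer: 97294/175 ≈ 555.97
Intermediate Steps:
J = 15/2 (J = 15/((3 + 0) - 1) = 15/(3 - 1) = 15/2 ≈ 7.5000)
O = 35 (O = 5*7 = 35)
t(x) = -175 (t(x) = -5*35 = -175)
G(q) = -7 (G(q) = -14*1/2 = -7)
w(n) = -175
-97294/w(G(-4)) = -97294/(-175) = -97294*(-1/175) = 97294/175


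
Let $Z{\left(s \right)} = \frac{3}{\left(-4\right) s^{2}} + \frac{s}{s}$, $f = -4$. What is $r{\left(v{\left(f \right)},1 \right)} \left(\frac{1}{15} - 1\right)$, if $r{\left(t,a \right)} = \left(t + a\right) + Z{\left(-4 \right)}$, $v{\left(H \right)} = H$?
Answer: $\frac{917}{480} \approx 1.9104$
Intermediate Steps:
$Z{\left(s \right)} = 1 - \frac{3}{4 s^{2}}$ ($Z{\left(s \right)} = 3 \left(- \frac{1}{4 s^{2}}\right) + 1 = - \frac{3}{4 s^{2}} + 1 = 1 - \frac{3}{4 s^{2}}$)
$r{\left(t,a \right)} = \frac{61}{64} + a + t$ ($r{\left(t,a \right)} = \left(t + a\right) + \left(1 - \frac{3}{4 \cdot 16}\right) = \left(a + t\right) + \left(1 - \frac{3}{64}\right) = \left(a + t\right) + \frac{61}{64} = \frac{61}{64} + a + t$)
$r{\left(v{\left(f \right)},1 \right)} \left(\frac{1}{15} - 1\right) = \left(\frac{61}{64} + 1 - 4\right) \left(\frac{1}{15} - 1\right) = - \frac{131 \left(\frac{1}{15} - 1\right)}{64} = \left(- \frac{131}{64}\right) \left(- \frac{14}{15}\right) = \frac{917}{480}$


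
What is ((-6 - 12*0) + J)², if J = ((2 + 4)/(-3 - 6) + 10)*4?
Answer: 8836/9 ≈ 981.78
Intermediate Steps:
J = 112/3 (J = (6/(-9) + 10)*4 = (6*(-⅑) + 10)*4 = (-⅔ + 10)*4 = (28/3)*4 = 112/3 ≈ 37.333)
((-6 - 12*0) + J)² = ((-6 - 12*0) + 112/3)² = ((-6 + 0) + 112/3)² = (-6 + 112/3)² = (94/3)² = 8836/9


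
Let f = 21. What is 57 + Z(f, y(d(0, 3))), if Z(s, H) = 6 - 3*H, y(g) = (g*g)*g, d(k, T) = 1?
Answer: 60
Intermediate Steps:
y(g) = g³ (y(g) = g²*g = g³)
57 + Z(f, y(d(0, 3))) = 57 + (6 - 3*1³) = 57 + (6 - 3*1) = 57 + (6 - 3) = 57 + 3 = 60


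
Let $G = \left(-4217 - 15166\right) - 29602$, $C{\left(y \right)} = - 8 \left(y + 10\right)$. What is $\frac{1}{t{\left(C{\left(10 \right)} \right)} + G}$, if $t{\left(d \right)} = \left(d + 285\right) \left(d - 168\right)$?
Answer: $- \frac{1}{89985} \approx -1.1113 \cdot 10^{-5}$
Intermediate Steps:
$C{\left(y \right)} = -80 - 8 y$ ($C{\left(y \right)} = - 8 \left(10 + y\right) = -80 - 8 y$)
$t{\left(d \right)} = \left(-168 + d\right) \left(285 + d\right)$ ($t{\left(d \right)} = \left(285 + d\right) \left(-168 + d\right) = \left(-168 + d\right) \left(285 + d\right)$)
$G = -48985$ ($G = -19383 - 29602 = -48985$)
$\frac{1}{t{\left(C{\left(10 \right)} \right)} + G} = \frac{1}{\left(-47880 + \left(-80 - 80\right)^{2} + 117 \left(-80 - 80\right)\right) - 48985} = \frac{1}{\left(-47880 + \left(-160\right)^{2} + 117 \left(-160\right)\right) - 48985} = \frac{1}{\left(-47880 + 25600 - 18720\right) - 48985} = \frac{1}{-41000 - 48985} = \frac{1}{-89985} = - \frac{1}{89985}$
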